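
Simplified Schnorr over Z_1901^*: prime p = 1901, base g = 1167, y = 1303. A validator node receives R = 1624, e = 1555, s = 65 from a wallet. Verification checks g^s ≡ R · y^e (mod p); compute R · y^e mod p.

1303^2 = 1697809 ≡ 216
1303^4 ≡ 216^2 = 46656 ≡ 1032
1303^8 ≡ 1032^2 = 1065024 ≡ 464
1303^16 ≡ 464^2 = 215296 ≡ 483
1303^32 ≡ 483^2 = 233289 ≡ 1367
1303^64 ≡ 1367^2 = 1868689 ≡ 6
1303^128 ≡ 6^2 = 36
1303^256 ≡ 36^2 = 1296
1303^512 ≡ 1296^2 = 1679616 ≡ 1033
1303^1024 ≡ 1033^2 = 1067089 ≡ 628
1555 = 1024 + 512 + 16 + 2 + 1, so 1303^1555 ≡ 628·1033·483·216·1303 ≡ 1729 (mod 1901)
R · y^e ≡ 1624·1729 = 2807896 ≡ 119 (mod 1901)

119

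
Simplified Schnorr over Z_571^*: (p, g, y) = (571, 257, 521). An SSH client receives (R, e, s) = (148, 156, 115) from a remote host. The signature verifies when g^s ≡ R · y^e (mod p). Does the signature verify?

g^s mod p:
257^2 = 66049 ≡ 384
257^4 ≡ 384^2 = 147456 ≡ 138
257^8 ≡ 138^2 = 19044 ≡ 201
257^16 ≡ 201^2 = 40401 ≡ 431
257^32 ≡ 431^2 = 185761 ≡ 186
257^64 ≡ 186^2 = 34596 ≡ 336
115 = 64 + 32 + 16 + 2 + 1, so 257^115 ≡ 336·186·431·384·257 ≡ 94 (mod 571)
R · y^e mod p:
521^2 = 271441 ≡ 216
521^4 ≡ 216^2 = 46656 ≡ 405
521^8 ≡ 405^2 = 164025 ≡ 148
521^16 ≡ 148^2 = 21904 ≡ 206
521^32 ≡ 206^2 = 42436 ≡ 182
521^64 ≡ 182^2 = 33124 ≡ 6
521^128 ≡ 6^2 = 36
156 = 128 + 16 + 8 + 4, so 521^156 ≡ 36·206·148·405 ≡ 105 (mod 571)
148·105 = 15540 ≡ 123 (mod 571)
94 ≠ 123; the check fails.

does not verify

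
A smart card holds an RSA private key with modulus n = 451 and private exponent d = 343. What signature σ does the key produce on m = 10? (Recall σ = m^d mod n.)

m^343 mod 451 = 98

98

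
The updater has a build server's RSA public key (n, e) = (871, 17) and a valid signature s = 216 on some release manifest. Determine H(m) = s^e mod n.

424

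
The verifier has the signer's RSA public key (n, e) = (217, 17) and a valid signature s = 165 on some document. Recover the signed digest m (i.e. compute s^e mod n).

s^2 ≡ 165^2 = 27225 ≡ 100
s^4 ≡ 100^2 = 10000 ≡ 18
s^8 ≡ 18^2 = 324 ≡ 107
s^16 ≡ 107^2 = 11449 ≡ 165
17 = 16 + 1, so s^17 ≡ 165·165 ≡ 100 (mod 217)

100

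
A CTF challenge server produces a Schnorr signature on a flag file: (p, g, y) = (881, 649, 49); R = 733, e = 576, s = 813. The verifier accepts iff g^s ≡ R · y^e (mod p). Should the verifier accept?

reject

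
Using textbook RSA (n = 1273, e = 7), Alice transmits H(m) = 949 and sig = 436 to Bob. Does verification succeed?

passes

sig^7 mod 1273 = 949
sig^7 mod 1273 = 949 matches H(m).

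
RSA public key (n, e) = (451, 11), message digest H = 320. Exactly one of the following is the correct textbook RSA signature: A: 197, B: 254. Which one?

Candidate A: 197^2 = 38809 ≡ 23; 197^4 ≡ 23^2 = 529 ≡ 78; 197^8 ≡ 78^2 = 6084 ≡ 221; 11 = 8 + 2 + 1, so 197^11 ≡ 221·23·197 ≡ 131 (mod 451)
Candidate B: 254^2 = 64516 ≡ 23; 254^4 ≡ 23^2 = 529 ≡ 78; 254^8 ≡ 78^2 = 6084 ≡ 221; 11 = 8 + 2 + 1, so 254^11 ≡ 221·23·254 ≡ 320 (mod 451)
  → matches H = 320

B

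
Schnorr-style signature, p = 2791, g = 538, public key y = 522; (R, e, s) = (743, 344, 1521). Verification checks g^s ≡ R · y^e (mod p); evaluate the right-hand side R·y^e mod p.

2092

522^2 = 272484 ≡ 1757
522^4 ≡ 1757^2 = 3087049 ≡ 203
522^8 ≡ 203^2 = 41209 ≡ 2135
522^16 ≡ 2135^2 = 4558225 ≡ 522
522^32 ≡ 522^2 = 272484 ≡ 1757
522^64 ≡ 1757^2 = 3087049 ≡ 203
522^128 ≡ 203^2 = 41209 ≡ 2135
522^256 ≡ 2135^2 = 4558225 ≡ 522
344 = 256 + 64 + 16 + 8, so 522^344 ≡ 522·203·522·2135 ≡ 1727 (mod 2791)
R · y^e ≡ 743·1727 = 1283161 ≡ 2092 (mod 2791)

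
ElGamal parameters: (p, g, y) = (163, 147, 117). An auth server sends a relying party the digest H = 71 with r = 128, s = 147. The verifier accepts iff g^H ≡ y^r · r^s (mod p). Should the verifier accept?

accept

Left side g^H mod p:
147^2 = 21609 ≡ 93
147^4 ≡ 93^2 = 8649 ≡ 10
147^8 ≡ 10^2 = 100
147^16 ≡ 100^2 = 10000 ≡ 57
147^32 ≡ 57^2 = 3249 ≡ 152
147^64 ≡ 152^2 = 23104 ≡ 121
71 = 64 + 4 + 2 + 1, so 147^71 ≡ 121·10·93·147 ≡ 18 (mod 163)
Right side y^r · r^s mod p:
117^2 = 13689 ≡ 160
117^4 ≡ 160^2 = 25600 ≡ 9
117^8 ≡ 9^2 = 81
117^16 ≡ 81^2 = 6561 ≡ 41
117^32 ≡ 41^2 = 1681 ≡ 51
117^64 ≡ 51^2 = 2601 ≡ 156
117^128 ≡ 156^2 = 24336 ≡ 49
128^2 = 16384 ≡ 84
128^4 ≡ 84^2 = 7056 ≡ 47
128^8 ≡ 47^2 = 2209 ≡ 90
128^16 ≡ 90^2 = 8100 ≡ 113
128^32 ≡ 113^2 = 12769 ≡ 55
128^64 ≡ 55^2 = 3025 ≡ 91
128^128 ≡ 91^2 = 8281 ≡ 131
147 = 128 + 16 + 2 + 1, so 128^147 ≡ 131·113·84·128 ≡ 17 (mod 163)
49·17 = 833 ≡ 18 (mod 163)
18 ≡ 18 (mod 163), so the signature is genuine.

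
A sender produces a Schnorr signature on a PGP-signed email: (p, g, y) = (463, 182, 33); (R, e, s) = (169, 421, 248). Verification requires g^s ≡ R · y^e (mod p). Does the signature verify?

does not verify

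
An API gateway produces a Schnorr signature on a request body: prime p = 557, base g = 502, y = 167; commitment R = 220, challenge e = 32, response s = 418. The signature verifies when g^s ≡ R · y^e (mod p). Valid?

g^s mod p:
Squares mod 557: 502^1≡502, 502^2≡240, 502^4≡229, 502^8≡83, 502^16≡205, 502^32≡250, 502^64≡116, 502^128≡88, 502^256≡503
418 = 256 + 128 + 32 + 2, so 502^418 ≡ 503·88·250·240 ≡ 502 (mod 557)
R · y^e mod p:
Squares mod 557: 167^1≡167, 167^2≡39, 167^4≡407, 167^8≡220, 167^16≡498, 167^32≡139
167^32 ≡ 139 (mod 557)
220·139 = 30580 ≡ 502 (mod 557)
502 ≡ 502 (mod 557); signature holds.

yes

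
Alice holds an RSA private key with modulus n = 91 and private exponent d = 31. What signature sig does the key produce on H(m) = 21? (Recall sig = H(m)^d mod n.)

(H(m))^2 ≡ 21^2 = 441 ≡ 77
(H(m))^4 ≡ 77^2 = 5929 ≡ 14
(H(m))^8 ≡ 14^2 = 196 ≡ 14
(H(m))^16 ≡ 14^2 = 196 ≡ 14
31 = 16 + 8 + 4 + 2 + 1, so (H(m))^31 ≡ 14·14·14·77·21 ≡ 70 (mod 91)

70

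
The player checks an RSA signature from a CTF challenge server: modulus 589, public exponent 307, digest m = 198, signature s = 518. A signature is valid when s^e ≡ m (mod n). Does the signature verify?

does not verify

Squares mod 589: s^1≡518, s^2≡329, s^4≡454, s^8≡555, s^16≡567, s^32≡484, s^64≡423, s^128≡462, s^256≡226
307 = 256 + 32 + 16 + 2 + 1, so s^307 ≡ 226·484·567·329·518 ≡ 176 (mod 589)
s^307 mod 589 = 176, but m = 198.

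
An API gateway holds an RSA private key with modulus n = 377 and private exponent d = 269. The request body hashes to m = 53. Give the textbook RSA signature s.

339

Squares mod 377: m^1≡53, m^2≡170, m^4≡248, m^8≡53, m^16≡170, m^32≡248, m^64≡53, m^128≡170, m^256≡248
269 = 256 + 8 + 4 + 1, so m^269 ≡ 248·53·248·53 ≡ 339 (mod 377)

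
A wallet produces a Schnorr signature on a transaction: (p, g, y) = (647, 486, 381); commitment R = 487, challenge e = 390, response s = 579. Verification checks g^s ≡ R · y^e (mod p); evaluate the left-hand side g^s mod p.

150

486^2 = 236196 ≡ 41
486^4 ≡ 41^2 = 1681 ≡ 387
486^8 ≡ 387^2 = 149769 ≡ 312
486^16 ≡ 312^2 = 97344 ≡ 294
486^32 ≡ 294^2 = 86436 ≡ 385
486^64 ≡ 385^2 = 148225 ≡ 62
486^128 ≡ 62^2 = 3844 ≡ 609
486^256 ≡ 609^2 = 370881 ≡ 150
486^512 ≡ 150^2 = 22500 ≡ 502
579 = 512 + 64 + 2 + 1, so 486^579 ≡ 502·62·41·486 ≡ 150 (mod 647)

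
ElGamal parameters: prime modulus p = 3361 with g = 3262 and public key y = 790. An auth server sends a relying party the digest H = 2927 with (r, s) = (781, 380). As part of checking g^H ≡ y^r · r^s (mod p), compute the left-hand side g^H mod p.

3262^2927 mod 3361 = 2376

2376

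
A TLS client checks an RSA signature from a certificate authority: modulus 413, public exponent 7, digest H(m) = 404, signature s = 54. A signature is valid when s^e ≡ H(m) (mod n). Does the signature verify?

verifies

s^2 ≡ 54^2 = 2916 ≡ 25
s^4 ≡ 25^2 = 625 ≡ 212
7 = 4 + 2 + 1, so s^7 ≡ 212·25·54 ≡ 404 (mod 413)
Since 404 equals the digest 404, verification succeeds.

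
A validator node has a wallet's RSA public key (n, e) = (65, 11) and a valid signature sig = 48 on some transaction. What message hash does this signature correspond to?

sig^2 ≡ 48^2 = 2304 ≡ 29
sig^4 ≡ 29^2 = 841 ≡ 61
sig^8 ≡ 61^2 = 3721 ≡ 16
11 = 8 + 2 + 1, so sig^11 ≡ 16·29·48 ≡ 42 (mod 65)

42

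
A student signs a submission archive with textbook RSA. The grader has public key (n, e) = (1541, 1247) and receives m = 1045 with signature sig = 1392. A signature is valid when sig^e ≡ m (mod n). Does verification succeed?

fails

Squares mod 1541: sig^1≡1392, sig^2≡627, sig^4≡174, sig^8≡997, sig^16≡64, sig^32≡1014, sig^64≡349, sig^128≡62, sig^256≡762, sig^512≡1228, sig^1024≡886
1247 = 1024 + 128 + 64 + 16 + 8 + 4 + 2 + 1, so sig^1247 ≡ 886·62·349·64·997·174·627·1392 ≡ 496 (mod 1541)
The recovered value 496 does not match the digest 1045.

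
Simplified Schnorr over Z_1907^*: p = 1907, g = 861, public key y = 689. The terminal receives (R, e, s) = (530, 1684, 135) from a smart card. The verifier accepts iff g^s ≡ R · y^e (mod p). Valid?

g^s mod p:
861^2 = 741321 ≡ 1405
861^4 ≡ 1405^2 = 1974025 ≡ 280
861^8 ≡ 280^2 = 78400 ≡ 213
861^16 ≡ 213^2 = 45369 ≡ 1508
861^32 ≡ 1508^2 = 2274064 ≡ 920
861^64 ≡ 920^2 = 846400 ≡ 1599
861^128 ≡ 1599^2 = 2556801 ≡ 1421
135 = 128 + 4 + 2 + 1, so 861^135 ≡ 1421·280·1405·861 ≡ 212 (mod 1907)
R · y^e mod p:
689^2 = 474721 ≡ 1785
689^4 ≡ 1785^2 = 3186225 ≡ 1535
689^8 ≡ 1535^2 = 2356225 ≡ 1080
689^16 ≡ 1080^2 = 1166400 ≡ 1223
689^32 ≡ 1223^2 = 1495729 ≡ 641
689^64 ≡ 641^2 = 410881 ≡ 876
689^128 ≡ 876^2 = 767376 ≡ 762
689^256 ≡ 762^2 = 580644 ≡ 916
689^512 ≡ 916^2 = 839056 ≡ 1883
689^1024 ≡ 1883^2 = 3545689 ≡ 576
1684 = 1024 + 512 + 128 + 16 + 4, so 689^1684 ≡ 576·1883·762·1223·1535 ≡ 1526 (mod 1907)
530·1526 = 808780 ≡ 212 (mod 1907)
212 ≡ 212 (mod 1907); signature holds.

yes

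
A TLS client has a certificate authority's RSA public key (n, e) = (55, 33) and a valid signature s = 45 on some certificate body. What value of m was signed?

s^33 mod 55 = 45

45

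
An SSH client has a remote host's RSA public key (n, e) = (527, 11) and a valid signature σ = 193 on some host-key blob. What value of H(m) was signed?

175

Squares mod 527: σ^1≡193, σ^2≡359, σ^4≡293, σ^8≡475
11 = 8 + 2 + 1, so σ^11 ≡ 475·359·193 ≡ 175 (mod 527)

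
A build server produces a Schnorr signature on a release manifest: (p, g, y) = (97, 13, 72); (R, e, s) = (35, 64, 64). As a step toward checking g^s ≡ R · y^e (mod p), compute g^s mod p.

61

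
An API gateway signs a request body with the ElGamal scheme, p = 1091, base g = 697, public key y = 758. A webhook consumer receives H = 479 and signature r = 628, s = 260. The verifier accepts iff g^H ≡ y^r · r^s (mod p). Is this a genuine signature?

Left side g^H mod p:
697^2 = 485809 ≡ 314
697^4 ≡ 314^2 = 98596 ≡ 406
697^8 ≡ 406^2 = 164836 ≡ 95
697^16 ≡ 95^2 = 9025 ≡ 297
697^32 ≡ 297^2 = 88209 ≡ 929
697^64 ≡ 929^2 = 863041 ≡ 60
697^128 ≡ 60^2 = 3600 ≡ 327
697^256 ≡ 327^2 = 106929 ≡ 11
479 = 256 + 128 + 64 + 16 + 8 + 4 + 2 + 1, so 697^479 ≡ 11·327·60·297·95·406·314·697 ≡ 633 (mod 1091)
Right side y^r · r^s mod p:
758^2 = 574564 ≡ 698
758^4 ≡ 698^2 = 487204 ≡ 618
758^8 ≡ 618^2 = 381924 ≡ 74
758^16 ≡ 74^2 = 5476 ≡ 21
758^32 ≡ 21^2 = 441
758^64 ≡ 441^2 = 194481 ≡ 283
758^128 ≡ 283^2 = 80089 ≡ 446
758^256 ≡ 446^2 = 198916 ≡ 354
758^512 ≡ 354^2 = 125316 ≡ 942
628 = 512 + 64 + 32 + 16 + 4, so 758^628 ≡ 942·283·441·21·618 ≡ 205 (mod 1091)
628^2 = 394384 ≡ 533
628^4 ≡ 533^2 = 284089 ≡ 429
628^8 ≡ 429^2 = 184041 ≡ 753
628^16 ≡ 753^2 = 567009 ≡ 780
628^32 ≡ 780^2 = 608400 ≡ 713
628^64 ≡ 713^2 = 508369 ≡ 1054
628^128 ≡ 1054^2 = 1110916 ≡ 278
628^256 ≡ 278^2 = 77284 ≡ 914
260 = 256 + 4, so 628^260 ≡ 914·429 ≡ 437 (mod 1091)
205·437 = 89585 ≡ 123 (mod 1091)
633 ≠ 123, so verification fails.

forged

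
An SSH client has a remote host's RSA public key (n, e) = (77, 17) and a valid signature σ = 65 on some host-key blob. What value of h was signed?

σ^2 ≡ 65^2 = 4225 ≡ 67
σ^4 ≡ 67^2 = 4489 ≡ 23
σ^8 ≡ 23^2 = 529 ≡ 67
σ^16 ≡ 67^2 = 4489 ≡ 23
17 = 16 + 1, so σ^17 ≡ 23·65 ≡ 32 (mod 77)

32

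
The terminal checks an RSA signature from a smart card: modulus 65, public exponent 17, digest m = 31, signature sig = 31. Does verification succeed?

passes

sig^2 ≡ 31^2 = 961 ≡ 51
sig^4 ≡ 51^2 = 2601 ≡ 1
sig^8 ≡ 1^2 = 1
sig^16 ≡ 1^2 = 1
17 = 16 + 1, so sig^17 ≡ 1·31 ≡ 31 (mod 65)
31 = m, so the signature checks out.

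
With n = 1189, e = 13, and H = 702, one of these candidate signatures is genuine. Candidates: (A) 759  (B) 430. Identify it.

A

Candidate A: Squares mod 1189: 759^1≡759, 759^2≡605, 759^4≡1002, 759^8≡488; 13 = 8 + 4 + 1, so 759^13 ≡ 488·1002·759 ≡ 702 (mod 1189)
  → matches H = 702
Candidate B: Squares mod 1189: 430^1≡430, 430^2≡605, 430^4≡1002, 430^8≡488; 13 = 8 + 4 + 1, so 430^13 ≡ 488·1002·430 ≡ 487 (mod 1189)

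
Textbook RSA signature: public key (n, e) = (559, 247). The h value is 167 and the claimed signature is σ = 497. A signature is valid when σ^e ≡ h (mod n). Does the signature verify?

does not verify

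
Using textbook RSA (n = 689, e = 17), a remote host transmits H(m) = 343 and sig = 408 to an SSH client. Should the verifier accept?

Squares mod 689: sig^1≡408, sig^2≡415, sig^4≡664, sig^8≡625, sig^16≡651
17 = 16 + 1, so sig^17 ≡ 651·408 ≡ 343 (mod 689)
Since 343 equals the digest 343, verification succeeds.

accept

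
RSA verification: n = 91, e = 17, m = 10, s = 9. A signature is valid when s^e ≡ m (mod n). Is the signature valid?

s^17 mod 91 = 81
81 ≠ 10, so verification fails.

invalid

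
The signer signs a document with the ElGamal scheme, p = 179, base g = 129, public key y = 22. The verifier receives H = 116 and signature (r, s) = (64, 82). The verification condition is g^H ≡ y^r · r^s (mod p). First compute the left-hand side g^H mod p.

Squares mod 179: 129^1≡129, 129^2≡173, 129^4≡36, 129^8≡43, 129^16≡59, 129^32≡80, 129^64≡135
116 = 64 + 32 + 16 + 4, so 129^116 ≡ 135·80·59·36 ≡ 171 (mod 179)

171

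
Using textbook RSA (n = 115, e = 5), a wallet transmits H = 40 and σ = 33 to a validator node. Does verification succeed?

fails

σ^5 mod 115 = 88
The recovered value 88 does not match the digest 40.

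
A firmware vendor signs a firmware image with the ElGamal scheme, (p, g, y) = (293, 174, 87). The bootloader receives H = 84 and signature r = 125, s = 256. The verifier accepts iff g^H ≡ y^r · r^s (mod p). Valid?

no

Left side g^H mod p:
174^2 = 30276 ≡ 97
174^4 ≡ 97^2 = 9409 ≡ 33
174^8 ≡ 33^2 = 1089 ≡ 210
174^16 ≡ 210^2 = 44100 ≡ 150
174^32 ≡ 150^2 = 22500 ≡ 232
174^64 ≡ 232^2 = 53824 ≡ 205
84 = 64 + 16 + 4, so 174^84 ≡ 205·150·33 ≡ 91 (mod 293)
Right side y^r · r^s mod p:
87^2 = 7569 ≡ 244
87^4 ≡ 244^2 = 59536 ≡ 57
87^8 ≡ 57^2 = 3249 ≡ 26
87^16 ≡ 26^2 = 676 ≡ 90
87^32 ≡ 90^2 = 8100 ≡ 189
87^64 ≡ 189^2 = 35721 ≡ 268
125 = 64 + 32 + 16 + 8 + 4 + 1, so 87^125 ≡ 268·189·90·26·57·87 ≡ 260 (mod 293)
125^2 = 15625 ≡ 96
125^4 ≡ 96^2 = 9216 ≡ 133
125^8 ≡ 133^2 = 17689 ≡ 109
125^16 ≡ 109^2 = 11881 ≡ 161
125^32 ≡ 161^2 = 25921 ≡ 137
125^64 ≡ 137^2 = 18769 ≡ 17
125^128 ≡ 17^2 = 289
125^256 ≡ 289^2 = 83521 ≡ 16
260·16 = 4160 ≡ 58 (mod 293)
91 ≠ 58, so verification fails.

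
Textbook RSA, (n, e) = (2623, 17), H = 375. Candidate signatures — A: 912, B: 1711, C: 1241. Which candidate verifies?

Candidate A: Squares mod 2623: 912^1≡912, 912^2≡253, 912^4≡1057, 912^8≡2474, 912^16≡1217; 17 = 16 + 1, so 912^17 ≡ 1217·912 ≡ 375 (mod 2623)
  → matches H = 375
Candidate B: Squares mod 2623: 1711^1≡1711, 1711^2≡253, 1711^4≡1057, 1711^8≡2474, 1711^16≡1217; 17 = 16 + 1, so 1711^17 ≡ 1217·1711 ≡ 2248 (mod 2623)
Candidate C: Squares mod 2623: 1241^1≡1241, 1241^2≡380, 1241^4≡135, 1241^8≡2487, 1241^16≡135; 17 = 16 + 1, so 1241^17 ≡ 135·1241 ≡ 2286 (mod 2623)

A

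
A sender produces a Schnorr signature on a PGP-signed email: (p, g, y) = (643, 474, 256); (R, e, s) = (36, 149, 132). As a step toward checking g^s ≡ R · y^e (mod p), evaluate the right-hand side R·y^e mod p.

257

256^2 = 65536 ≡ 593
256^4 ≡ 593^2 = 351649 ≡ 571
256^8 ≡ 571^2 = 326041 ≡ 40
256^16 ≡ 40^2 = 1600 ≡ 314
256^32 ≡ 314^2 = 98596 ≡ 217
256^64 ≡ 217^2 = 47089 ≡ 150
256^128 ≡ 150^2 = 22500 ≡ 638
149 = 128 + 16 + 4 + 1, so 256^149 ≡ 638·314·571·256 ≡ 25 (mod 643)
R · y^e ≡ 36·25 = 900 ≡ 257 (mod 643)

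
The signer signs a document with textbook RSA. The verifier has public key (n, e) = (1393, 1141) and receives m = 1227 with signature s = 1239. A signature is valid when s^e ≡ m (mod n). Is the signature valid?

invalid

s^2 ≡ 1239^2 = 1535121 ≡ 35
s^4 ≡ 35^2 = 1225
s^8 ≡ 1225^2 = 1500625 ≡ 364
s^16 ≡ 364^2 = 132496 ≡ 161
s^32 ≡ 161^2 = 25921 ≡ 847
s^64 ≡ 847^2 = 717409 ≡ 14
s^128 ≡ 14^2 = 196
s^256 ≡ 196^2 = 38416 ≡ 805
s^512 ≡ 805^2 = 648025 ≡ 280
s^1024 ≡ 280^2 = 78400 ≡ 392
1141 = 1024 + 64 + 32 + 16 + 4 + 1, so s^1141 ≡ 392·14·847·161·1225·1239 ≡ 1015 (mod 1393)
s^1141 mod 1393 = 1015, but m = 1227.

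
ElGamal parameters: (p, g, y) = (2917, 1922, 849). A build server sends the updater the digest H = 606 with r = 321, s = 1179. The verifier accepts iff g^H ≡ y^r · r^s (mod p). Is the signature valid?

valid

Left side g^H mod p:
1922^2 = 3694084 ≡ 1162
1922^4 ≡ 1162^2 = 1350244 ≡ 2590
1922^8 ≡ 2590^2 = 6708100 ≡ 1917
1922^16 ≡ 1917^2 = 3674889 ≡ 2386
1922^32 ≡ 2386^2 = 5692996 ≡ 1929
1922^64 ≡ 1929^2 = 3721041 ≡ 1866
1922^128 ≡ 1866^2 = 3481956 ≡ 1975
1922^256 ≡ 1975^2 = 3900625 ≡ 596
1922^512 ≡ 596^2 = 355216 ≡ 2259
606 = 512 + 64 + 16 + 8 + 4 + 2, so 1922^606 ≡ 2259·1866·2386·1917·2590·1162 ≡ 950 (mod 2917)
Right side y^r · r^s mod p:
849^2 = 720801 ≡ 302
849^4 ≡ 302^2 = 91204 ≡ 777
849^8 ≡ 777^2 = 603729 ≡ 2827
849^16 ≡ 2827^2 = 7991929 ≡ 2266
849^32 ≡ 2266^2 = 5134756 ≡ 836
849^64 ≡ 836^2 = 698896 ≡ 1733
849^128 ≡ 1733^2 = 3003289 ≡ 1696
849^256 ≡ 1696^2 = 2876416 ≡ 254
321 = 256 + 64 + 1, so 849^321 ≡ 254·1733·849 ≡ 146 (mod 2917)
321^2 = 103041 ≡ 946
321^4 ≡ 946^2 = 894916 ≡ 2314
321^8 ≡ 2314^2 = 5354596 ≡ 1901
321^16 ≡ 1901^2 = 3613801 ≡ 2555
321^32 ≡ 2555^2 = 6528025 ≡ 2696
321^64 ≡ 2696^2 = 7268416 ≡ 2169
321^128 ≡ 2169^2 = 4704561 ≡ 2357
321^256 ≡ 2357^2 = 5555449 ≡ 1481
321^512 ≡ 1481^2 = 2193361 ≡ 2694
321^1024 ≡ 2694^2 = 7257636 ≡ 140
1179 = 1024 + 128 + 16 + 8 + 2 + 1, so 321^1179 ≡ 140·2357·2555·1901·946·321 ≡ 2444 (mod 2917)
146·2444 = 356824 ≡ 950 (mod 2917)
950 ≡ 950 (mod 2917), so the signature is genuine.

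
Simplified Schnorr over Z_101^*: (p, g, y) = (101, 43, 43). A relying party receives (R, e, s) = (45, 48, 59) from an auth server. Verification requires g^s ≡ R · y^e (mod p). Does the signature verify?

verifies

g^s mod p:
43^59 mod 101 = 21
R · y^e mod p:
43^48 mod 101 = 88
45·88 = 3960 ≡ 21 (mod 101)
21 ≡ 21 (mod 101); signature holds.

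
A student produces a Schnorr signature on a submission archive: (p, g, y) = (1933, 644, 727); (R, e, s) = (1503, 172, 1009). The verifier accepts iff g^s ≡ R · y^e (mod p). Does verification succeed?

passes

g^s mod p:
644^2 = 414736 ≡ 1074
644^4 ≡ 1074^2 = 1153476 ≡ 1408
644^8 ≡ 1408^2 = 1982464 ≡ 1139
644^16 ≡ 1139^2 = 1297321 ≡ 278
644^32 ≡ 278^2 = 77284 ≡ 1897
644^64 ≡ 1897^2 = 3598609 ≡ 1296
644^128 ≡ 1296^2 = 1679616 ≡ 1772
644^256 ≡ 1772^2 = 3139984 ≡ 792
644^512 ≡ 792^2 = 627264 ≡ 972
1009 = 512 + 256 + 128 + 64 + 32 + 16 + 1, so 644^1009 ≡ 972·792·1772·1296·1897·278·644 ≡ 230 (mod 1933)
R · y^e mod p:
727^2 = 528529 ≡ 820
727^4 ≡ 820^2 = 672400 ≡ 1649
727^8 ≡ 1649^2 = 2719201 ≡ 1403
727^16 ≡ 1403^2 = 1968409 ≡ 615
727^32 ≡ 615^2 = 378225 ≡ 1290
727^64 ≡ 1290^2 = 1664100 ≡ 1720
727^128 ≡ 1720^2 = 2958400 ≡ 910
172 = 128 + 32 + 8 + 4, so 727^172 ≡ 910·1290·1403·1649 ≡ 449 (mod 1933)
1503·449 = 674847 ≡ 230 (mod 1933)
230 ≡ 230 (mod 1933); signature holds.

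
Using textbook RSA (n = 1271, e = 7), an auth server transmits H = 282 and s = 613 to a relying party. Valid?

yes

s^2 ≡ 613^2 = 375769 ≡ 824
s^4 ≡ 824^2 = 678976 ≡ 262
7 = 4 + 2 + 1, so s^7 ≡ 262·824·613 ≡ 282 (mod 1271)
Since 282 equals the digest 282, verification succeeds.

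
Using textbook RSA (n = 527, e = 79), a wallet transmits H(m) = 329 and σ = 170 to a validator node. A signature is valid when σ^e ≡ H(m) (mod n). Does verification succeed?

fails

Squares mod 527: σ^1≡170, σ^2≡442, σ^4≡374, σ^8≡221, σ^16≡357, σ^32≡442, σ^64≡374
79 = 64 + 8 + 4 + 2 + 1, so σ^79 ≡ 374·221·374·442·170 ≡ 153 (mod 527)
The recovered value 153 does not match the digest 329.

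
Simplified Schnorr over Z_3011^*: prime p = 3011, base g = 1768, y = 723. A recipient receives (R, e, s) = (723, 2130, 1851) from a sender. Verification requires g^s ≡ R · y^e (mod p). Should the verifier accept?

g^s mod p:
1768^1851 mod 3011 = 406
R · y^e mod p:
723^2130 mod 3011 = 1036
723·1036 = 749028 ≡ 2300 (mod 3011)
406 ≠ 2300; the check fails.

reject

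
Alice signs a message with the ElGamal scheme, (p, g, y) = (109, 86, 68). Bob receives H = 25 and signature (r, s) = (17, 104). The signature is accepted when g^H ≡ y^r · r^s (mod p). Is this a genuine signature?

Left side g^H mod p:
86^2 = 7396 ≡ 93
86^4 ≡ 93^2 = 8649 ≡ 38
86^8 ≡ 38^2 = 1444 ≡ 27
86^16 ≡ 27^2 = 729 ≡ 75
25 = 16 + 8 + 1, so 86^25 ≡ 75·27·86 ≡ 77 (mod 109)
Right side y^r · r^s mod p:
68^2 = 4624 ≡ 46
68^4 ≡ 46^2 = 2116 ≡ 45
68^8 ≡ 45^2 = 2025 ≡ 63
68^16 ≡ 63^2 = 3969 ≡ 45
17 = 16 + 1, so 68^17 ≡ 45·68 ≡ 8 (mod 109)
17^2 = 289 ≡ 71
17^4 ≡ 71^2 = 5041 ≡ 27
17^8 ≡ 27^2 = 729 ≡ 75
17^16 ≡ 75^2 = 5625 ≡ 66
17^32 ≡ 66^2 = 4356 ≡ 105
17^64 ≡ 105^2 = 11025 ≡ 16
104 = 64 + 32 + 8, so 17^104 ≡ 16·105·75 ≡ 105 (mod 109)
8·105 = 840 ≡ 77 (mod 109)
77 ≡ 77 (mod 109), so the signature is genuine.

genuine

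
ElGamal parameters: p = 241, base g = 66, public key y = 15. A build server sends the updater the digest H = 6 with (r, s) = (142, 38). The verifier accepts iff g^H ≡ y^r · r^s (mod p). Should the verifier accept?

Left side g^H mod p:
Squares mod 241: 66^1≡66, 66^2≡18, 66^4≡83
6 = 4 + 2, so 66^6 ≡ 83·18 ≡ 48 (mod 241)
Right side y^r · r^s mod p:
Squares mod 241: 15^1≡15, 15^2≡225, 15^4≡15, 15^8≡225, 15^16≡15, 15^32≡225, 15^64≡15, 15^128≡225
142 = 128 + 8 + 4 + 2, so 15^142 ≡ 225·225·15·225 ≡ 15 (mod 241)
Squares mod 241: 142^1≡142, 142^2≡161, 142^4≡134, 142^8≡122, 142^16≡183, 142^32≡231
38 = 32 + 4 + 2, so 142^38 ≡ 231·134·161 ≡ 196 (mod 241)
15·196 = 2940 ≡ 48 (mod 241)
48 ≡ 48 (mod 241), so the signature is genuine.

accept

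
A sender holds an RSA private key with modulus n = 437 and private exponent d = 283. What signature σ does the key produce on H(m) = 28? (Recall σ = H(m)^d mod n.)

329

(H(m))^283 mod 437 = 329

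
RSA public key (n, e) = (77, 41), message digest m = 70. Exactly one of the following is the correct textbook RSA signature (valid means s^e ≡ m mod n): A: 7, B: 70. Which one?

Candidate A: Squares mod 77: 7^1≡7, 7^2≡49, 7^4≡14, 7^8≡42, 7^16≡70, 7^32≡49; 41 = 32 + 8 + 1, so 7^41 ≡ 49·42·7 ≡ 7 (mod 77)
Candidate B: Squares mod 77: 70^1≡70, 70^2≡49, 70^4≡14, 70^8≡42, 70^16≡70, 70^32≡49; 41 = 32 + 8 + 1, so 70^41 ≡ 49·42·70 ≡ 70 (mod 77)
  → matches m = 70

B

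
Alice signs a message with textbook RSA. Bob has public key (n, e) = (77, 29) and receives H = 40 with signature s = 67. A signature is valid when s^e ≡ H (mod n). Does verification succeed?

s^2 ≡ 67^2 = 4489 ≡ 23
s^4 ≡ 23^2 = 529 ≡ 67
s^8 ≡ 67^2 = 4489 ≡ 23
s^16 ≡ 23^2 = 529 ≡ 67
29 = 16 + 8 + 4 + 1, so s^29 ≡ 67·23·67·67 ≡ 23 (mod 77)
23 ≠ 40, so verification fails.

fails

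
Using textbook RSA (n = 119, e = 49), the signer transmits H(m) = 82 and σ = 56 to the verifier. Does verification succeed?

Squares mod 119: σ^1≡56, σ^2≡42, σ^4≡98, σ^8≡84, σ^16≡35, σ^32≡35
49 = 32 + 16 + 1, so σ^49 ≡ 35·35·56 ≡ 56 (mod 119)
56 ≠ 82, so verification fails.

fails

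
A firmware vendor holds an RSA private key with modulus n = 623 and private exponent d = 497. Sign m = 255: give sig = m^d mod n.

Squares mod 623: m^1≡255, m^2≡233, m^4≡88, m^8≡268, m^16≡179, m^32≡268, m^64≡179, m^128≡268, m^256≡179
497 = 256 + 128 + 64 + 32 + 16 + 1, so m^497 ≡ 179·268·179·268·179·255 ≡ 166 (mod 623)

166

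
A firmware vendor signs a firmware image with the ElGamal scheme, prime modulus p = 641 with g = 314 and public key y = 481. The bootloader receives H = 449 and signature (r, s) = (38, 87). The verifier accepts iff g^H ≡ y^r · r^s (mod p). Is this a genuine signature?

forged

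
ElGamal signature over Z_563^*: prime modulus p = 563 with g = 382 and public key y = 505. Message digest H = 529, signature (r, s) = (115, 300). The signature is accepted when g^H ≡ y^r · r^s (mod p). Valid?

yes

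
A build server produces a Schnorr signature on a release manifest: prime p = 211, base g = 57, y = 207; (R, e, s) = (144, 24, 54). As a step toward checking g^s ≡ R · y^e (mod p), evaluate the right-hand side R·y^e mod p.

109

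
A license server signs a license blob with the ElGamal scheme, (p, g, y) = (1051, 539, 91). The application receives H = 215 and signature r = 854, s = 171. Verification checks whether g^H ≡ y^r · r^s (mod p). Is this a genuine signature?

forged

Left side g^H mod p:
Squares mod 1051: 539^1≡539, 539^2≡445, 539^4≡437, 539^8≡738, 539^16≡226, 539^32≡628, 539^64≡259, 539^128≡868
215 = 128 + 64 + 16 + 4 + 2 + 1, so 539^215 ≡ 868·259·226·437·445·539 ≡ 1024 (mod 1051)
Right side y^r · r^s mod p:
Squares mod 1051: 91^1≡91, 91^2≡924, 91^4≡364, 91^8≡70, 91^16≡696, 91^32≡956, 91^64≡617, 91^128≡227, 91^256≡30, 91^512≡900
854 = 512 + 256 + 64 + 16 + 4 + 2, so 91^854 ≡ 900·30·617·696·364·924 ≡ 163 (mod 1051)
Squares mod 1051: 854^1≡854, 854^2≡973, 854^4≡829, 854^8≡938, 854^16≡157, 854^32≡476, 854^64≡611, 854^128≡216
171 = 128 + 32 + 8 + 2 + 1, so 854^171 ≡ 216·476·938·973·854 ≡ 374 (mod 1051)
163·374 = 60962 ≡ 4 (mod 1051)
1024 ≠ 4, so verification fails.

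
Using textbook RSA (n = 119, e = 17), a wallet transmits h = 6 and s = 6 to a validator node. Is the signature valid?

valid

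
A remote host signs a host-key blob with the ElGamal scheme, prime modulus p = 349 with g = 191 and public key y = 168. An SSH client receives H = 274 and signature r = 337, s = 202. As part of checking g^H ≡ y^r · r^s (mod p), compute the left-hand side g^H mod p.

Squares mod 349: 191^1≡191, 191^2≡185, 191^4≡23, 191^8≡180, 191^16≡292, 191^32≡108, 191^64≡147, 191^128≡320, 191^256≡143
274 = 256 + 16 + 2, so 191^274 ≡ 143·292·185 ≡ 94 (mod 349)

94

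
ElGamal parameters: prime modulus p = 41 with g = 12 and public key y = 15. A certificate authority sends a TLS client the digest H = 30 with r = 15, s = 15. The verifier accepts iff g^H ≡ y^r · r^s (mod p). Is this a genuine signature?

Left side g^H mod p:
12^2 = 144 ≡ 21
12^4 ≡ 21^2 = 441 ≡ 31
12^8 ≡ 31^2 = 961 ≡ 18
12^16 ≡ 18^2 = 324 ≡ 37
30 = 16 + 8 + 4 + 2, so 12^30 ≡ 37·18·31·21 ≡ 32 (mod 41)
Right side y^r · r^s mod p:
15^2 = 225 ≡ 20
15^4 ≡ 20^2 = 400 ≡ 31
15^8 ≡ 31^2 = 961 ≡ 18
15 = 8 + 4 + 2 + 1, so 15^15 ≡ 18·31·20·15 ≡ 38 (mod 41)
15^2 = 225 ≡ 20
15^4 ≡ 20^2 = 400 ≡ 31
15^8 ≡ 31^2 = 961 ≡ 18
15 = 8 + 4 + 2 + 1, so 15^15 ≡ 18·31·20·15 ≡ 38 (mod 41)
38·38 = 1444 ≡ 9 (mod 41)
32 ≠ 9, so verification fails.

forged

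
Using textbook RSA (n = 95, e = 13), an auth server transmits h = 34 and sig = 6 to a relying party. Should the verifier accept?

reject

sig^2 ≡ 6^2 = 36
sig^4 ≡ 36^2 = 1296 ≡ 61
sig^8 ≡ 61^2 = 3721 ≡ 16
13 = 8 + 4 + 1, so sig^13 ≡ 16·61·6 ≡ 61 (mod 95)
sig^13 mod 95 = 61, but h = 34.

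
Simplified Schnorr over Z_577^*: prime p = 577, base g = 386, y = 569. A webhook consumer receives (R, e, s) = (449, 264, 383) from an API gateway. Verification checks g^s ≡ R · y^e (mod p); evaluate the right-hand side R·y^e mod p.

128

569^2 = 323761 ≡ 64
569^4 ≡ 64^2 = 4096 ≡ 57
569^8 ≡ 57^2 = 3249 ≡ 364
569^16 ≡ 364^2 = 132496 ≡ 363
569^32 ≡ 363^2 = 131769 ≡ 213
569^64 ≡ 213^2 = 45369 ≡ 363
569^128 ≡ 363^2 = 131769 ≡ 213
569^256 ≡ 213^2 = 45369 ≡ 363
264 = 256 + 8, so 569^264 ≡ 363·364 ≡ 576 (mod 577)
R · y^e ≡ 449·576 = 258624 ≡ 128 (mod 577)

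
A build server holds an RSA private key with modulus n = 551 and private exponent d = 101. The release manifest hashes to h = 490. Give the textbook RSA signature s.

288

Squares mod 551: h^1≡490, h^2≡415, h^4≡313, h^8≡442, h^16≡310, h^32≡226, h^64≡384
101 = 64 + 32 + 4 + 1, so h^101 ≡ 384·226·313·490 ≡ 288 (mod 551)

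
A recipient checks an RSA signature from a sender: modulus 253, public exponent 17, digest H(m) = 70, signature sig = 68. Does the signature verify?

sig^2 ≡ 68^2 = 4624 ≡ 70
sig^4 ≡ 70^2 = 4900 ≡ 93
sig^8 ≡ 93^2 = 8649 ≡ 47
sig^16 ≡ 47^2 = 2209 ≡ 185
17 = 16 + 1, so sig^17 ≡ 185·68 ≡ 183 (mod 253)
sig^17 mod 253 = 183, but H(m) = 70.

does not verify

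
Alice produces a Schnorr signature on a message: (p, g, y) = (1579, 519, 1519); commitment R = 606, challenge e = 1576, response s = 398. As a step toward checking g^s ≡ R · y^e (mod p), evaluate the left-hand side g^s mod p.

Squares mod 1579: 519^1≡519, 519^2≡931, 519^4≡1469, 519^8≡1047, 519^16≡383, 519^32≡1421, 519^64≡1279, 519^128≡1576, 519^256≡9
398 = 256 + 128 + 8 + 4 + 2, so 519^398 ≡ 9·1576·1047·1469·931 ≡ 1266 (mod 1579)

1266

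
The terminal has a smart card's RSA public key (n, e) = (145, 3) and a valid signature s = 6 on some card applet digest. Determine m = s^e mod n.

71

s^2 ≡ 6^2 = 36
3 = 2 + 1, so s^3 ≡ 36·6 ≡ 71 (mod 145)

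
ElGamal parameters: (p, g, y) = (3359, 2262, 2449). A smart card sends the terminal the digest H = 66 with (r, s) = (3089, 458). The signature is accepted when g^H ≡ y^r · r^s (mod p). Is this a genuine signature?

Left side g^H mod p:
2262^2 = 5116644 ≡ 887
2262^4 ≡ 887^2 = 786769 ≡ 763
2262^8 ≡ 763^2 = 582169 ≡ 1062
2262^16 ≡ 1062^2 = 1127844 ≡ 2579
2262^32 ≡ 2579^2 = 6651241 ≡ 421
2262^64 ≡ 421^2 = 177241 ≡ 2573
66 = 64 + 2, so 2262^66 ≡ 2573·887 ≡ 1490 (mod 3359)
Right side y^r · r^s mod p:
2449^2 = 5997601 ≡ 1786
2449^4 ≡ 1786^2 = 3189796 ≡ 2105
2449^8 ≡ 2105^2 = 4431025 ≡ 504
2449^16 ≡ 504^2 = 254016 ≡ 2091
2449^32 ≡ 2091^2 = 4372281 ≡ 2222
2449^64 ≡ 2222^2 = 4937284 ≡ 2913
2449^128 ≡ 2913^2 = 8485569 ≡ 735
2449^256 ≡ 735^2 = 540225 ≡ 2785
2449^512 ≡ 2785^2 = 7756225 ≡ 294
2449^1024 ≡ 294^2 = 86436 ≡ 2461
2449^2048 ≡ 2461^2 = 6056521 ≡ 244
3089 = 2048 + 1024 + 16 + 1, so 2449^3089 ≡ 244·2461·2091·2449 ≡ 2725 (mod 3359)
3089^2 = 9541921 ≡ 2361
3089^4 ≡ 2361^2 = 5574321 ≡ 1740
3089^8 ≡ 1740^2 = 3027600 ≡ 1141
3089^16 ≡ 1141^2 = 1301881 ≡ 1948
3089^32 ≡ 1948^2 = 3794704 ≡ 2393
3089^64 ≡ 2393^2 = 5726449 ≡ 2713
3089^128 ≡ 2713^2 = 7360369 ≡ 800
3089^256 ≡ 800^2 = 640000 ≡ 1790
458 = 256 + 128 + 64 + 8 + 2, so 3089^458 ≡ 1790·800·2713·1141·2361 ≡ 697 (mod 3359)
2725·697 = 1899325 ≡ 1490 (mod 3359)
1490 ≡ 1490 (mod 3359), so the signature is genuine.

genuine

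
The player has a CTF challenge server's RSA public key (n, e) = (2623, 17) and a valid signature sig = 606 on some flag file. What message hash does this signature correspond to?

sig^2 ≡ 606^2 = 367236 ≡ 16
sig^4 ≡ 16^2 = 256
sig^8 ≡ 256^2 = 65536 ≡ 2584
sig^16 ≡ 2584^2 = 6677056 ≡ 1521
17 = 16 + 1, so sig^17 ≡ 1521·606 ≡ 1053 (mod 2623)

1053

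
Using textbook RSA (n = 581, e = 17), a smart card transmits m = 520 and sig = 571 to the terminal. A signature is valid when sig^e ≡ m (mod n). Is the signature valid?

valid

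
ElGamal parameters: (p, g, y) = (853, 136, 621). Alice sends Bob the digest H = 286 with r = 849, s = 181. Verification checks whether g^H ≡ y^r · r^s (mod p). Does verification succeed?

passes

Left side g^H mod p:
Squares mod 853: 136^1≡136, 136^2≡583, 136^4≡395, 136^8≡779, 136^16≡358, 136^32≡214, 136^64≡587, 136^128≡810, 136^256≡143
286 = 256 + 16 + 8 + 4 + 2, so 136^286 ≡ 143·358·779·395·583 ≡ 310 (mod 853)
Right side y^r · r^s mod p:
Squares mod 853: 621^1≡621, 621^2≡85, 621^4≡401, 621^8≡437, 621^16≡750, 621^32≡373, 621^64≡90, 621^128≡423, 621^256≡652, 621^512≡310
849 = 512 + 256 + 64 + 16 + 1, so 621^849 ≡ 310·652·90·750·621 ≡ 76 (mod 853)
Squares mod 853: 849^1≡849, 849^2≡16, 849^4≡256, 849^8≡708, 849^16≡553, 849^32≡435, 849^64≡712, 849^128≡262
181 = 128 + 32 + 16 + 4 + 1, so 849^181 ≡ 262·435·553·256·849 ≡ 251 (mod 853)
76·251 = 19076 ≡ 310 (mod 853)
310 ≡ 310 (mod 853), so the signature is genuine.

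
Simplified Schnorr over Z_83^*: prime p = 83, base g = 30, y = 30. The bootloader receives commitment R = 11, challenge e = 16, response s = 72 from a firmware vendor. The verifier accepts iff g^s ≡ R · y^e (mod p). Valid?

g^s mod p:
30^2 = 900 ≡ 70
30^4 ≡ 70^2 = 4900 ≡ 3
30^8 ≡ 3^2 = 9
30^16 ≡ 9^2 = 81
30^32 ≡ 81^2 = 6561 ≡ 4
30^64 ≡ 4^2 = 16
72 = 64 + 8, so 30^72 ≡ 16·9 ≡ 61 (mod 83)
R · y^e mod p:
30^2 = 900 ≡ 70
30^4 ≡ 70^2 = 4900 ≡ 3
30^8 ≡ 3^2 = 9
30^16 ≡ 9^2 = 81
11·81 = 891 ≡ 61 (mod 83)
61 ≡ 61 (mod 83); signature holds.

yes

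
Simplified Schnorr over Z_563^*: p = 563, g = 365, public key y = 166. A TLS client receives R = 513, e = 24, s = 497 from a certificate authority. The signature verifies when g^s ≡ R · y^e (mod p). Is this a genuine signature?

g^s mod p:
Squares mod 563: 365^1≡365, 365^2≡357, 365^4≡211, 365^8≡44, 365^16≡247, 365^32≡205, 365^64≡363, 365^128≡27, 365^256≡166
497 = 256 + 128 + 64 + 32 + 16 + 1, so 365^497 ≡ 166·27·363·205·247·365 ≡ 483 (mod 563)
R · y^e mod p:
Squares mod 563: 166^1≡166, 166^2≡532, 166^4≡398, 166^8≡201, 166^16≡428
24 = 16 + 8, so 166^24 ≡ 428·201 ≡ 452 (mod 563)
513·452 = 231876 ≡ 483 (mod 563)
483 ≡ 483 (mod 563); signature holds.

genuine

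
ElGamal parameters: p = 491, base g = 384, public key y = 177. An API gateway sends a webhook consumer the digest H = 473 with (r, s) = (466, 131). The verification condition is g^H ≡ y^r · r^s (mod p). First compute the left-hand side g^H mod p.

384^2 = 147456 ≡ 156
384^4 ≡ 156^2 = 24336 ≡ 277
384^8 ≡ 277^2 = 76729 ≡ 133
384^16 ≡ 133^2 = 17689 ≡ 13
384^32 ≡ 13^2 = 169
384^64 ≡ 169^2 = 28561 ≡ 83
384^128 ≡ 83^2 = 6889 ≡ 15
384^256 ≡ 15^2 = 225
473 = 256 + 128 + 64 + 16 + 8 + 1, so 384^473 ≡ 225·15·83·13·133·384 ≡ 6 (mod 491)

6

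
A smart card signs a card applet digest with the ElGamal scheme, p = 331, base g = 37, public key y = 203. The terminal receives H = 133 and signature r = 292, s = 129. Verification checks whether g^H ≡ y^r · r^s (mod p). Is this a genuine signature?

forged

Left side g^H mod p:
37^2 = 1369 ≡ 45
37^4 ≡ 45^2 = 2025 ≡ 39
37^8 ≡ 39^2 = 1521 ≡ 197
37^16 ≡ 197^2 = 38809 ≡ 82
37^32 ≡ 82^2 = 6724 ≡ 104
37^64 ≡ 104^2 = 10816 ≡ 224
37^128 ≡ 224^2 = 50176 ≡ 195
133 = 128 + 4 + 1, so 37^133 ≡ 195·39·37 ≡ 35 (mod 331)
Right side y^r · r^s mod p:
203^2 = 41209 ≡ 165
203^4 ≡ 165^2 = 27225 ≡ 83
203^8 ≡ 83^2 = 6889 ≡ 269
203^16 ≡ 269^2 = 72361 ≡ 203
203^32 ≡ 203^2 = 41209 ≡ 165
203^64 ≡ 165^2 = 27225 ≡ 83
203^128 ≡ 83^2 = 6889 ≡ 269
203^256 ≡ 269^2 = 72361 ≡ 203
292 = 256 + 32 + 4, so 203^292 ≡ 203·165·83 ≡ 16 (mod 331)
292^2 = 85264 ≡ 197
292^4 ≡ 197^2 = 38809 ≡ 82
292^8 ≡ 82^2 = 6724 ≡ 104
292^16 ≡ 104^2 = 10816 ≡ 224
292^32 ≡ 224^2 = 50176 ≡ 195
292^64 ≡ 195^2 = 38025 ≡ 291
292^128 ≡ 291^2 = 84681 ≡ 276
129 = 128 + 1, so 292^129 ≡ 276·292 ≡ 159 (mod 331)
16·159 = 2544 ≡ 227 (mod 331)
35 ≠ 227, so verification fails.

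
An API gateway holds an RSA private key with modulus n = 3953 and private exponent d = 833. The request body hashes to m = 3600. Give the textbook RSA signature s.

m^2 ≡ 3600^2 = 12960000 ≡ 2066
m^4 ≡ 2066^2 = 4268356 ≡ 3069
m^8 ≡ 3069^2 = 9418761 ≡ 2715
m^16 ≡ 2715^2 = 7371225 ≡ 2833
m^32 ≡ 2833^2 = 8025889 ≡ 1299
m^64 ≡ 1299^2 = 1687401 ≡ 3423
m^128 ≡ 3423^2 = 11716929 ≡ 237
m^256 ≡ 237^2 = 56169 ≡ 827
m^512 ≡ 827^2 = 683929 ≡ 60
833 = 512 + 256 + 64 + 1, so m^833 ≡ 60·827·3423·3600 ≡ 2715 (mod 3953)

2715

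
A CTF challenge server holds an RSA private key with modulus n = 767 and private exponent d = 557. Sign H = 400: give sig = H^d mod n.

550

H^2 ≡ 400^2 = 160000 ≡ 464
H^4 ≡ 464^2 = 215296 ≡ 536
H^8 ≡ 536^2 = 287296 ≡ 438
H^16 ≡ 438^2 = 191844 ≡ 94
H^32 ≡ 94^2 = 8836 ≡ 399
H^64 ≡ 399^2 = 159201 ≡ 432
H^128 ≡ 432^2 = 186624 ≡ 243
H^256 ≡ 243^2 = 59049 ≡ 757
H^512 ≡ 757^2 = 573049 ≡ 100
557 = 512 + 32 + 8 + 4 + 1, so H^557 ≡ 100·399·438·536·400 ≡ 550 (mod 767)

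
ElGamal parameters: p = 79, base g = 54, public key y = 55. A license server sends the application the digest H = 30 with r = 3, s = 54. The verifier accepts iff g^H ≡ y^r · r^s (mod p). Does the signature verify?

verifies

Left side g^H mod p:
54^2 = 2916 ≡ 72
54^4 ≡ 72^2 = 5184 ≡ 49
54^8 ≡ 49^2 = 2401 ≡ 31
54^16 ≡ 31^2 = 961 ≡ 13
30 = 16 + 8 + 4 + 2, so 54^30 ≡ 13·31·49·72 ≡ 21 (mod 79)
Right side y^r · r^s mod p:
55^2 = 3025 ≡ 23
3 = 2 + 1, so 55^3 ≡ 23·55 ≡ 1 (mod 79)
3^2 = 9
3^4 ≡ 9^2 = 81 ≡ 2
3^8 ≡ 2^2 = 4
3^16 ≡ 4^2 = 16
3^32 ≡ 16^2 = 256 ≡ 19
54 = 32 + 16 + 4 + 2, so 3^54 ≡ 19·16·2·9 ≡ 21 (mod 79)
1·21 = 21 ≡ 21 (mod 79)
21 ≡ 21 (mod 79), so the signature is genuine.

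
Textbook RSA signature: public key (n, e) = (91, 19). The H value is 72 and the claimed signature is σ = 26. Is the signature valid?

invalid

Squares mod 91: σ^1≡26, σ^2≡39, σ^4≡65, σ^8≡39, σ^16≡65
19 = 16 + 2 + 1, so σ^19 ≡ 65·39·26 ≡ 26 (mod 91)
σ^19 mod 91 = 26, but H = 72.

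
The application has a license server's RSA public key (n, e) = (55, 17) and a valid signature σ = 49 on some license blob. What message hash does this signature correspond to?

σ^17 mod 55 = 14

14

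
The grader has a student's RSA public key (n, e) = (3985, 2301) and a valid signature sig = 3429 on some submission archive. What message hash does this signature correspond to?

Squares mod 3985: sig^1≡3429, sig^2≡2291, sig^4≡436, sig^8≡2801, sig^16≡3121, sig^32≡1301, sig^64≡2961, sig^128≡521, sig^256≡461, sig^512≡1316, sig^1024≡2366, sig^2048≡3016
2301 = 2048 + 128 + 64 + 32 + 16 + 8 + 4 + 1, so sig^2301 ≡ 3016·521·2961·1301·3121·2801·436·3429 ≡ 2909 (mod 3985)

2909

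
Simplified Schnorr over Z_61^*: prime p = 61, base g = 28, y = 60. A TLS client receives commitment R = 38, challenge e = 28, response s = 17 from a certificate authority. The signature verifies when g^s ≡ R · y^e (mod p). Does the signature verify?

g^s mod p:
28^17 mod 61 = 38
R · y^e mod p:
60^28 mod 61 = 1
38·1 = 38 ≡ 38 (mod 61)
38 ≡ 38 (mod 61); signature holds.

verifies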